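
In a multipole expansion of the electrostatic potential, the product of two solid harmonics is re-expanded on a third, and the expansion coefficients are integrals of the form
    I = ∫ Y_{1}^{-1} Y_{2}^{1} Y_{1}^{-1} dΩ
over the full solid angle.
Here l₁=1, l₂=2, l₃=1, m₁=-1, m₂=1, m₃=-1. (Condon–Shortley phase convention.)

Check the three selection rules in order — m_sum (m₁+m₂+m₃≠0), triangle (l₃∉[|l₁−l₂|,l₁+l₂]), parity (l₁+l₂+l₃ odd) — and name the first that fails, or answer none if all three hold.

m_sum

m₁+m₂+m₃ = -1 + 1 − 1 = -1  ✗
triangle: |1−2|=1 ≤ l₃=1 ≤ 1+2=3
parity: l₁+l₂+l₃ = 4 is even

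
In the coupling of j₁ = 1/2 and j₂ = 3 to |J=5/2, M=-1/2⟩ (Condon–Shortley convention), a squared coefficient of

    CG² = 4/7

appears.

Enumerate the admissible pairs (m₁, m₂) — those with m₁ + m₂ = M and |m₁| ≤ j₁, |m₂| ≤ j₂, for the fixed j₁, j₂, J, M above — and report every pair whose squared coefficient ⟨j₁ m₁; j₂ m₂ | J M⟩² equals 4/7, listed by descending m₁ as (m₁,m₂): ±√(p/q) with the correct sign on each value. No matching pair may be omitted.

(1/2,-1): +√(4/7)

Admissible pairs with m₁+m₂ = M = -1/2: (-1/2,0), (1/2,-1)
  (m₁,m₂)=(1/2,-1): CG² = 4/7, CG = +√(4/7)   ← matches the target
  (m₁,m₂)=(-1/2,0): CG² = 3/7, CG = −√(3/7)
Pairs with CG² = 4/7: (1/2,-1): +√(4/7)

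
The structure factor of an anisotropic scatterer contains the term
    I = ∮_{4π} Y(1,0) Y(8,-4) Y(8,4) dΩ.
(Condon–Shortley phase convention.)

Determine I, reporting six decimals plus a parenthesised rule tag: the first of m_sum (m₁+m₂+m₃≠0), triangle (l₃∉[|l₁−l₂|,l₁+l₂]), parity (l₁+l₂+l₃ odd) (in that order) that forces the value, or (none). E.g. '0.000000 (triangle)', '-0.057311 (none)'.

L=17 odd ⇒ parity kills the (l;000) factor ⇒ I = 0

0.000000 (parity)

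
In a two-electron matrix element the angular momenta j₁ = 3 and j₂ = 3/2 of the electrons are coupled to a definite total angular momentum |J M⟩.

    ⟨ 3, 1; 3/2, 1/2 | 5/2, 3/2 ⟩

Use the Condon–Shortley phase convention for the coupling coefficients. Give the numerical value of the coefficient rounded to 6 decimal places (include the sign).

triangle: 2!×4!×1!/8! = 48/40320
(j±m)!: 4!×2!×2!×1!×4!×1! = 2304
prefactor² = (2J+1)×Δ×N² = 576/35
  k=1: −1/(1!×1!×1!×1!×3!×0!) = -1/6
  k=2: +1/(2!×0!×0!×0!×4!×1!) = 1/48
Σ = -7/48  ⇒  CG² = 576/35×(-7/48)² = 7/20
CG = −√(7/20) = -0.591608

−√(7/20) = -0.591608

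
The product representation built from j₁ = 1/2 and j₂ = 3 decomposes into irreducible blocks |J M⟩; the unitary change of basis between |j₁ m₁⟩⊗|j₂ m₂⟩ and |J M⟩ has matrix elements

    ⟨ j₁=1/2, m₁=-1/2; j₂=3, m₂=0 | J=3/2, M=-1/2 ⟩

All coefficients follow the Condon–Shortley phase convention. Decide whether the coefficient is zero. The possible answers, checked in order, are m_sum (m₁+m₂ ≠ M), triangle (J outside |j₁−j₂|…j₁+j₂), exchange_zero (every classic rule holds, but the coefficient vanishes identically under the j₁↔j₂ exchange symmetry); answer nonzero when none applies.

m-sum: m₁+m₂ = -1/2+0 = -1/2, M = -1/2  ✓
triangle: need |j₁−j₂| ≤ J ≤ j₁+j₂, i.e. J ∈ [5/2, 7/2]; J = 3/2 is outside ✗ ⇒ coefficient is 0

triangle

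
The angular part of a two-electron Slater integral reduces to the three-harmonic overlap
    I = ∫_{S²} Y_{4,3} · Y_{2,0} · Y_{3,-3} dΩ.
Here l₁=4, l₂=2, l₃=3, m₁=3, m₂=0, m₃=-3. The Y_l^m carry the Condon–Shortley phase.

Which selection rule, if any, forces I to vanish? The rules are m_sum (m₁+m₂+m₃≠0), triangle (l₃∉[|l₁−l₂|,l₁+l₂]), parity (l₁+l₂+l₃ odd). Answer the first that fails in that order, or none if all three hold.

m₁+m₂+m₃ = 3 + 0 − 3 = 0  ✓
triangle: |4−2|=2 ≤ l₃=3 ≤ 4+2=6  ✓
parity: l₁+l₂+l₃ = 9 is odd  ✗

parity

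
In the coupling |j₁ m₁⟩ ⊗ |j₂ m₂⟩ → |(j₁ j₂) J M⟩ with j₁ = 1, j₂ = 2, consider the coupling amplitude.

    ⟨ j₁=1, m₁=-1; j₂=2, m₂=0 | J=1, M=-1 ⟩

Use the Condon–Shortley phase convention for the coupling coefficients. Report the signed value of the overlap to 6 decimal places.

+0.316228

√[3·2!0!2!/5! · 0!2!2!2!0!2!] = √(8/5)
  +(−1)^2/∏(2,0,0,0,0,2)! = 1/4  (running 1/4)
⟨..|..⟩ = √(8/5)·(1/4) = +0.316228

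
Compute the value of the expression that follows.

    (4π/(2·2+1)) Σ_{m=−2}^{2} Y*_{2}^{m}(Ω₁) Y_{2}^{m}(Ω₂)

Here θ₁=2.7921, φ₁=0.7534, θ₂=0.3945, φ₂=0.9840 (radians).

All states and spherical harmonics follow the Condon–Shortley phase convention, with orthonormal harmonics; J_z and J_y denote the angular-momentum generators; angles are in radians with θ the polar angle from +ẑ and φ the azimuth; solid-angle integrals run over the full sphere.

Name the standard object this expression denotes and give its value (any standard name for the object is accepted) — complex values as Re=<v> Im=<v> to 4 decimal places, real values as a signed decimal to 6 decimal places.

This sum is the spherical-harmonic addition theorem: it equals the Legendre polynomial P_l(cos γ) of the angle γ between the two directions.
Addition theorem: P_2(cos γ) = (4π/5) Σ_m Y*_{lm}(Ω₁) Y_{lm}(Ω₂), m = −2…2:
  term(m=-2) = 0.00231 - 0.00115j   from Y*(Ω₁)=0.00290 + 0.04520j, Y(Ω₂)=-0.02207 - 0.05262j
  term(m=-1) = -0.06633 + 0.01557j   from Y*(Ω₁)=-0.18128 - 0.17004j, Y(Ω₂)=0.15178 - 0.22826j
  term(m=+0) = 0.25525 + 0.00000j   from Y*(Ω₁)=0.51984 + 0.00000j, Y(Ω₂)=0.49101 + 0.00000j
  term(m=+1) = -0.06633 - 0.01557j   from Y*(Ω₁)=0.18128 - 0.17004j, Y(Ω₂)=-0.15178 - 0.22826j
  term(m=+2) = 0.00231 + 0.00115j   from Y*(Ω₁)=0.00290 - 0.04520j, Y(Ω₂)=-0.02207 + 0.05262j
Total Σ_m = 0.12722 - 0.00000j. Multiply by 2.513274: 0.31975 - 0.00000j. P_2(cos γ) = 0.319745

Legendre polynomial (addition theorem), +0.319745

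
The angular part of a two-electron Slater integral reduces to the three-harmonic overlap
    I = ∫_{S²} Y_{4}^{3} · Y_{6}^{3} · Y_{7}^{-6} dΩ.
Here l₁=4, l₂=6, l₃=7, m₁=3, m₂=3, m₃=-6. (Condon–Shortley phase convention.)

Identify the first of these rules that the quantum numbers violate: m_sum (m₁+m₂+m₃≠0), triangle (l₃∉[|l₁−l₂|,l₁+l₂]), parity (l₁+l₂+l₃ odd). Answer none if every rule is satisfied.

m₁+m₂+m₃ = 3 + 3 − 6 = 0  ✓
triangle: |4−6|=2 ≤ l₃=7 ≤ 4+6=10  ✓
parity: l₁+l₂+l₃ = 17 is odd  ✗

parity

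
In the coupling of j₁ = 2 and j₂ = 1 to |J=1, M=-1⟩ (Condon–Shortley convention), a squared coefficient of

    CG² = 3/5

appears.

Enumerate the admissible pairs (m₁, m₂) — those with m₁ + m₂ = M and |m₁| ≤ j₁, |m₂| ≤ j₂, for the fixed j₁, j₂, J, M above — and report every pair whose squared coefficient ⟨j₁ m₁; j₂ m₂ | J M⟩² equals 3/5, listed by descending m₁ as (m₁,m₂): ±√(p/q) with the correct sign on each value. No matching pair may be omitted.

(-2,1): +√(3/5)

Admissible pairs with m₁+m₂ = M = -1: (-2,1), (-1,0), (0,-1)
  (m₁,m₂)=(0,-1): CG² = 1/10, CG = +√(1/10)
  (m₁,m₂)=(-1,0): CG² = 3/10, CG = −√(3/10)
  (m₁,m₂)=(-2,1): CG² = 3/5, CG = +√(3/5)   ← matches the target
Pairs with CG² = 3/5: (-2,1): +√(3/5)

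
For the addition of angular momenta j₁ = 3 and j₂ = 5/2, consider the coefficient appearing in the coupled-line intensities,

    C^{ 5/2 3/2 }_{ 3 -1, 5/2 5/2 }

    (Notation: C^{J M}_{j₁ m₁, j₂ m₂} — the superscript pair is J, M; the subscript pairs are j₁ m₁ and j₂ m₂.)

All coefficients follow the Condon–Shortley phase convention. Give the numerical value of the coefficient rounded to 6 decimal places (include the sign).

triangle: 3!*3!*2!/9! = 72/362880
(j±m)!: 2!*4!*5!*0!*4!*1! = 138240
prefactor² = (2J+1)*Δ*N² = 1152/7
  k=3: −1/(3!*0!*1!*2!*2!*0!) = -1/24
Σ = -1/24  ⇒  CG² = 1152/7*(-1/24)² = 2/7
CG = −√(2/7) = -0.534522

−√(2/7) ≈ -0.534522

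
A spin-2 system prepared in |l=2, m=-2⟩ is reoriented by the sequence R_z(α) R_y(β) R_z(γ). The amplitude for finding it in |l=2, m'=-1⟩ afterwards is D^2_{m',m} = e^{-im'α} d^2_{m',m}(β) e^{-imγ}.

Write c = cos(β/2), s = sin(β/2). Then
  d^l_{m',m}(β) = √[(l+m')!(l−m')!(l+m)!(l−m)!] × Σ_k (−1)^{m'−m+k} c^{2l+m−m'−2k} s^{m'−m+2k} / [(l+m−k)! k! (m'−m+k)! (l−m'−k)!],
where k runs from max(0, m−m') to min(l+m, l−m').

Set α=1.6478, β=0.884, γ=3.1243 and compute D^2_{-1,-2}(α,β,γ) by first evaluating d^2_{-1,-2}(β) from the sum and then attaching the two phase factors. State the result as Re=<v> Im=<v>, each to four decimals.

Re=0.0268 Im=-0.6312

First d^2_{-1,-2}(β=0.8840), then the phase factors e^{-i(-1)α} and e^{-i(-2)γ}:
c=cos(0.884000/2)=0.903898, s=sin(0.884000/2)=0.427748; N=√[1·6·1·24]=12.000000
k: max(0,(-2)−(-1))=0 … min(2+(-2),2−(-1))=0
  k=0: (−1)^1·12.0000/(6)·0.9039^3·0.4277^1 = -0.631795
d^2_{-1,-2}(0.8840) = -0.631795
Phases: e^{-i·(-1)·1.6478}=-0.076928+0.997037i, e^{-i·(-2)·3.1243}=+0.999402-0.034578i ⇒ D=+0.026792-0.631227i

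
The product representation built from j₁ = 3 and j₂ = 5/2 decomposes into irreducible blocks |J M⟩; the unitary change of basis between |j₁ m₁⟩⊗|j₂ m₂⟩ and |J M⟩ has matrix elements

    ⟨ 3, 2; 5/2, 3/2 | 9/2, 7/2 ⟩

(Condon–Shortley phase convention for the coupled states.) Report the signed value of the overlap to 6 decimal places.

+√(1/99) ≈ +0.100504

triangle: 1!×5!×4!/11! = 2880/39916800
(j±m)!: 5!×1!×4!×1!×8!×1! = 116121600
prefactor² = (2J+1)×Δ×N² = 921600/11
  k=0: +1/(0!×1!×1!×4!×4!×0!) = 1/576
  k=1: −1/(1!×0!×0!×3!×5!×1!) = -1/720
Σ = 1/2880  ⇒  CG² = 921600/11×(1/2880)² = 1/99
CG = +√(1/99) = +0.100504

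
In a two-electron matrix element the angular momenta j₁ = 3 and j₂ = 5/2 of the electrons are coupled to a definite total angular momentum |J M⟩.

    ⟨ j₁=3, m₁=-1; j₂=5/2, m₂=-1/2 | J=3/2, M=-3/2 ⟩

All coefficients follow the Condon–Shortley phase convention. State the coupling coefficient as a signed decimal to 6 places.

+√(9/35) ≈ +0.507093

triangle: 4!×2!×1!/8! = 48/40320
(j±m)!: 2!×4!×2!×3!×0!×3! = 3456
prefactor² = (2J+1)×Δ×N² = 576/35
  k=2: +1/(2!×2!×2!×0!×0!×1!) = 1/8
Σ = 1/8  ⇒  CG² = 576/35×(1/8)² = 9/35
CG = +√(9/35) = +0.507093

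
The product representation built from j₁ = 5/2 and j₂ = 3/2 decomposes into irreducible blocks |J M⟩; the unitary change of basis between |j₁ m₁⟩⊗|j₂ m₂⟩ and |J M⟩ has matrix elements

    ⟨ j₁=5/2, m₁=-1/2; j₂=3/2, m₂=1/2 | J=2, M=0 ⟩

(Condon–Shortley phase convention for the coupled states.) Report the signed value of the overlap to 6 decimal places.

−√(1/14) ≈ -0.267261

triangle: 2!×3!×1!/7! = 12/5040
(j±m)!: 2!×3!×2!×1!×2!×2! = 96
prefactor² = (2J+1)×Δ×N² = 8/7
  k=1: −1/(1!×1!×2!×1!×1!×0!) = -1/2
  k=2: +1/(2!×0!×1!×0!×2!×1!) = 1/4
Σ = -1/4  ⇒  CG² = 8/7×(-1/4)² = 1/14
CG = −√(1/14) = -0.267261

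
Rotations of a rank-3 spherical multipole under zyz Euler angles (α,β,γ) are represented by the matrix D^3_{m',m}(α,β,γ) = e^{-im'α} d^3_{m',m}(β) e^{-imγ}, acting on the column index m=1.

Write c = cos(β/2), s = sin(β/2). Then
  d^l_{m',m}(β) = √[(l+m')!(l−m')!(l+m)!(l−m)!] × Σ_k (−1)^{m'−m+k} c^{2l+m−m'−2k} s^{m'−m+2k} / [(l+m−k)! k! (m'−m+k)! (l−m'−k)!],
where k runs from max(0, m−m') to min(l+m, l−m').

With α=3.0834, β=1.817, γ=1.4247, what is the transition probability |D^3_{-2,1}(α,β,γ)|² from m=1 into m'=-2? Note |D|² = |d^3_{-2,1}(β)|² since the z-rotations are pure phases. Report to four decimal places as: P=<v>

D^3_{-2,1}(3.0834,1.8170,1.4247) = e^{-i·-2·3.0834}·d^3_{-2,1}(1.8170)·e^{-i·1·1.4247}. Compute d first:
Half-angle: c=0.614929, s=0.788582. N=√(1·120·24·2)=75.894664
k∈{3,4} keeps every argument non-negative
  k=3: (−1)^0·75.8947/(12)·0.6149^3·0.7886^3 = +0.721185
  k=4: (−1)^1·75.8947/(24)·0.6149^1·0.7886^5 = -0.593007
d^3_{-2,1}(1.8170) = +0.721185 -0.593007 = +0.128177
|D^3_{-2,1}|² = |d^3_{-2,1}(β)|² = (+0.128177)² = 0.016429 (the z-rotation phases have unit modulus)

P=0.0164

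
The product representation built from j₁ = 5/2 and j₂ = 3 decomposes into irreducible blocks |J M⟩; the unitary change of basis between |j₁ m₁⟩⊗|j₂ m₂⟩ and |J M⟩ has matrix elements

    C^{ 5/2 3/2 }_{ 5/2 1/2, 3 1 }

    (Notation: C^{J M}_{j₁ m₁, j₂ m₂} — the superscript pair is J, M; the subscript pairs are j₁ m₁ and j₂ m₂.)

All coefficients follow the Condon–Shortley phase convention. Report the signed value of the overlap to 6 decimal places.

+√(1/35) ≈ +0.169031

√[6·3!2!3!/9! · 3!2!4!2!4!1!] = √(576/35)
  +(−1)^1/∏(1,2,1,3,1,0)! = -1/12  (running -1/12)
  +(−1)^2/∏(2,1,0,2,2,1)! = 1/8  (running 1/24)
⟨..|..⟩ = √(576/35)·(1/24) = +0.169031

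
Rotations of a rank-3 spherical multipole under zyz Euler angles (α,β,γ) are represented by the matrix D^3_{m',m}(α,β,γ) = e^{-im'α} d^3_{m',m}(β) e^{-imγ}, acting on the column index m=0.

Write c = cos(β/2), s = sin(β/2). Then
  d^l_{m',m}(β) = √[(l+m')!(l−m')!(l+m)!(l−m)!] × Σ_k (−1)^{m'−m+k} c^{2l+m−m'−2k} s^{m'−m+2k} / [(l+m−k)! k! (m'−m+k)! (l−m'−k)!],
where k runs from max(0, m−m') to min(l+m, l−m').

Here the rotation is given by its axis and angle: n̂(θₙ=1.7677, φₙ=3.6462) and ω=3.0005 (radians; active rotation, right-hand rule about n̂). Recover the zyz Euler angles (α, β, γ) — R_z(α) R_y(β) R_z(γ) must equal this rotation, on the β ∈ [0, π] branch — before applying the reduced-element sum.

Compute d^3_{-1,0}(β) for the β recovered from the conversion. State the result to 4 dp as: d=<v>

d=0.5583

Axis–angle → zyz. n̂ = (sinθₙcosφₙ, sinθₙsinφₙ, cosθₙ) = (-0.858450, -0.474122, -0.195634), ω = 3.0005.
R = I cosω + sinω [n̂]ₓ + (1−cosω) n̂n̂ᵀ gives
  R = [+0.476486, +0.837486, +0.267541; +0.782464, -0.542714, +0.305306; +0.400888, +0.063867, -0.913898]
β = atan2(√(R₁₃²+R₂₃²), R₃₃) = 2.723581; α = atan2(R₂₃, R₁₃) mod 2π = 0.851228; γ = atan2(R₃₂, −R₃₁) mod 2π = 2.983606
d^3_{-1,0}(β=2.7236) via the finite sum:
With c≡cos(β/2)=0.207487 and s≡sin(β/2)=0.978238, N=[2·24·6·6]^{1/2}=41.569219
k: max(0,(0)−(-1))=1 … min(3+(0),3−(-1))=3
  k=1: (−1)^0·41.5692/(12)·0.2075^5·0.9782^1 = +0.001303
  k=2: (−1)^1·41.5692/(4)·0.2075^3·0.9782^3 = -0.086900
  k=3: (−1)^2·41.5692/(12)·0.2075^1·0.9782^5 = +0.643879
d^3_{-1,0}(2.7236) = +0.001303 -0.086900 +0.643879 = +0.558282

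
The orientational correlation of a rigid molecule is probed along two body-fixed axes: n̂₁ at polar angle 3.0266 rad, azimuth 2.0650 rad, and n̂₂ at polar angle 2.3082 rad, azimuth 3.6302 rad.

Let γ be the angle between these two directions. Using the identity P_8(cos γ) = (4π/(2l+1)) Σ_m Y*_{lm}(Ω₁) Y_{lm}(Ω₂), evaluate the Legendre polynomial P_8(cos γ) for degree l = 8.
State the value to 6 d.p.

0.316481

Addition theorem: P_8(cos γ) = (4π/17) Σ_m Y*_{lm}(Ω₁) Y_{lm}(Ω₂), m = −8…8:
  term(m=-8) = (0.000000, 0.000000)   from Y*(Ω₁)=(-0.000000, -0.000000), Y(Ω₂)=(-0.033439, 0.032248)
  term(m=-7) = (-0.000000, 0.000000)   from Y*(Ω₁)=(0.000000, -0.000001), Y(Ω₂)=(-0.162280, 0.046429)
  term(m=-6) = (-0.000004, -0.000000)   from Y*(Ω₁)=(0.000012, -0.000002), Y(Ω₂)=(-0.350103, -0.074603)
  term(m=-5) = (0.000002, -0.000087)   from Y*(Ω₁)=(0.000118, 0.000149), Y(Ω₂)=(-0.351804, -0.295453)
  term(m=-4) = (0.000582, 0.000013)   from Y*(Ω₁)=(-0.000895, 0.002081), Y(Ω₂)=(-0.096187, -0.238305)
  term(m=-3) = (0.000063, -0.003747)   from Y*(Ω₁)=(-0.020005, 0.001769), Y(Ω₂)=(-0.019553, 0.185576)
  term(m=-2) = (0.046738, 0.000523)   from Y*(Ω₁)=(-0.069443, -0.105442), Y(Ω₂)=(-0.207070, 0.306882)
  term(m=-1) = (0.000057, -0.010274)   from Y*(Ω₁)=(0.238634, -0.442900), Y(Ω₂)=(0.018033, -0.009586)
  term(m=+0) = (0.333264, 0.000000)   from Y*(Ω₁)=(0.902168, -0.000000), Y(Ω₂)=(0.369404, 0.000000)
  term(m=+1) = (0.000057, 0.010274)   from Y*(Ω₁)=(-0.238634, -0.442900), Y(Ω₂)=(-0.018033, -0.009586)
  term(m=+2) = (0.046738, -0.000523)   from Y*(Ω₁)=(-0.069443, 0.105442), Y(Ω₂)=(-0.207070, -0.306882)
  term(m=+3) = (0.000063, 0.003747)   from Y*(Ω₁)=(0.020005, 0.001769), Y(Ω₂)=(0.019553, 0.185576)
  term(m=+4) = (0.000582, -0.000013)   from Y*(Ω₁)=(-0.000895, -0.002081), Y(Ω₂)=(-0.096187, 0.238305)
  term(m=+5) = (0.000002, 0.000087)   from Y*(Ω₁)=(-0.000118, 0.000149), Y(Ω₂)=(0.351804, -0.295453)
  term(m=+6) = (-0.000004, 0.000000)   from Y*(Ω₁)=(0.000012, 0.000002), Y(Ω₂)=(-0.350103, 0.074603)
  term(m=+7) = (-0.000000, -0.000000)   from Y*(Ω₁)=(-0.000000, -0.000001), Y(Ω₂)=(0.162280, 0.046429)
  term(m=+8) = (0.000000, -0.000000)   from Y*(Ω₁)=(-0.000000, 0.000000), Y(Ω₂)=(-0.033439, -0.032248)
Σ over m = (0.428141, 0.000000); ×(4π/17) → (0.316481, 0.000000). Real part: 0.316481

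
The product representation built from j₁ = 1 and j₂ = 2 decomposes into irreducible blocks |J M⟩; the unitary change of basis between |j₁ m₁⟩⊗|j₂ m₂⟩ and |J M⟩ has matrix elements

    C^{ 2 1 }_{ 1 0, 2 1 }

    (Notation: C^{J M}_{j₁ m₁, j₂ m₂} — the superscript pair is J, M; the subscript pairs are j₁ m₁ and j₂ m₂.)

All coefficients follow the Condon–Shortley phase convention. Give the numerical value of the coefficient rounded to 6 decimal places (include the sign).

j₁+j₂−J=1  J+j₁−j₂=1  J−j₁+j₂=3  j₁+j₂+J+1=6
(j₁±m₁, j₂±m₂, J±M) = (1,1,3,1,3,1)
P² = 3/2
sum k=0..1:
  [0] +1/6 = 1/6
  [1] −1/2 = -1/2
S = -1/3
C² = P²·S² = 1/6 ; C = -0.408248

-0.408248  (= −√(1/6))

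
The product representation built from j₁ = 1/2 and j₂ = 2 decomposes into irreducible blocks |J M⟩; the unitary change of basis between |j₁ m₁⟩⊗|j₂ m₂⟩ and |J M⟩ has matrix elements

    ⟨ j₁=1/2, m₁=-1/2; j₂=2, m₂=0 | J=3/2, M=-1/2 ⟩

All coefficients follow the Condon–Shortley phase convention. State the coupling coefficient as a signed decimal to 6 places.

j₁+j₂−J=1  J+j₁−j₂=0  J−j₁+j₂=3  j₁+j₂+J+1=5
(j₁±m₁, j₂±m₂, J±M) = (0,1,2,2,1,2)
P² = 8/5
sum k=1..1:
  [1] −1/2 = -1/2
S = -1/2
C² = P²·S² = 2/5 ; C = -0.632456

-0.632456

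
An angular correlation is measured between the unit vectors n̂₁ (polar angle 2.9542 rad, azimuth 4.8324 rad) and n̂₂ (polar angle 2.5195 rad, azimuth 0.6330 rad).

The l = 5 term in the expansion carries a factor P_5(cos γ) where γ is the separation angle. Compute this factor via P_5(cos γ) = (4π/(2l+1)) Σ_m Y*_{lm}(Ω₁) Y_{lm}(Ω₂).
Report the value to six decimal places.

-0.413973

Expand P_5 via completeness: Σ_{m} conj(Y_{5,m}) at Ω₁ times Y_{5,m} at Ω₂ —
  m=-5: Y*=(0.000059, -0.000086)  Y=(-0.031181, 0.000730)  product (-0.000002, 0.000003)
  m=-4: Y*=(-0.001541, -0.000802)  Y=(0.112770, 0.078749)  product (-0.000111, -0.000212)
  m=-3: Y*=(-0.006058, 0.016093)  Y=(-0.109094, -0.320374)  product (0.005817, 0.000185)
  m=-2: Y*=(0.106423, 0.026046)  Y=(-0.137724, 0.437777)  product (-0.026059, 0.043002)
  m=-1: Y*=(0.050388, -0.417840)  Y=(0.137438, -0.100841)  product (-0.035210, -0.062508)
  m=+0: Y*=(-0.704619, -0.000000)  Y=(0.356565, 0.000000)  product (-0.251242, -0.000000)
  m=+1: Y*=(-0.050388, -0.417840)  Y=(-0.137438, -0.100841)  product (-0.035210, 0.062508)
  m=+2: Y*=(0.106423, -0.026046)  Y=(-0.137724, -0.437777)  product (-0.026059, -0.043002)
  m=+3: Y*=(0.006058, 0.016093)  Y=(0.109094, -0.320374)  product (0.005817, -0.000185)
  m=+4: Y*=(-0.001541, 0.000802)  Y=(0.112770, -0.078749)  product (-0.000111, 0.000212)
  m=+5: Y*=(-0.000059, -0.000086)  Y=(0.031181, 0.000730)  product (-0.000002, -0.000003)
Σ over m = (-0.362372, -0.000000); ×(4π/11) → (-0.413973, -0.000000). Real part: -0.413973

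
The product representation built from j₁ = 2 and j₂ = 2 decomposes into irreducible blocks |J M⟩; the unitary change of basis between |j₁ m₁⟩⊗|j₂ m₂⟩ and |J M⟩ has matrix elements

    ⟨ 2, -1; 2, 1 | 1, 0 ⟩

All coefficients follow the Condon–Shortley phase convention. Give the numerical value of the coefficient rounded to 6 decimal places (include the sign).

+0.316228  (= +√(1/10))

triangle: 3!*1!*1!/6! = 6/720
(j±m)!: 1!*3!*3!*1!*1!*1! = 36
prefactor² = (2J+1)*Δ*N² = 9/10
  k=2: +1/(2!*1!*1!*1!*0!*0!) = 1/2
  k=3: −1/(3!*0!*0!*0!*1!*1!) = -1/6
Σ = 1/3  ⇒  CG² = 9/10*(1/3)² = 1/10
CG = +√(1/10) = +0.316228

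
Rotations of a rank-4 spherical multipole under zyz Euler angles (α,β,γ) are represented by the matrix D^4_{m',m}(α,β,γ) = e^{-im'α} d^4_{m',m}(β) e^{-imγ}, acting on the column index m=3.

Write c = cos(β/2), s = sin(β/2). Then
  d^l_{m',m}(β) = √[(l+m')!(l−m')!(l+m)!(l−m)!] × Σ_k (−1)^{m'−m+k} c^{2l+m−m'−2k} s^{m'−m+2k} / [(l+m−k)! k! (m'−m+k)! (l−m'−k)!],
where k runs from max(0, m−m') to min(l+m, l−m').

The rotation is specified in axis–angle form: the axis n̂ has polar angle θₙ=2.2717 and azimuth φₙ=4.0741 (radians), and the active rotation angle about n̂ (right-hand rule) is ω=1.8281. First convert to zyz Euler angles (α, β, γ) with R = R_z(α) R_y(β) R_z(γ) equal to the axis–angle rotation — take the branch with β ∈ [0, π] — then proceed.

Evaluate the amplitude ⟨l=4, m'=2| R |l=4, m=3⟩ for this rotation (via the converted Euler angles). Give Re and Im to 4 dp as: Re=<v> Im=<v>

Axis–angle → zyz. n̂ = (sinθₙcosφₙ, sinθₙsinφₙ, cosθₙ) = (-0.455363, -0.613790, -0.644909), ω = 1.8281.
R = I cosω + sinω [n̂]ₓ + (1−cosω) n̂n̂ᵀ gives
  R = [+0.005648, +0.974300, -0.225185; -0.273056, +0.218134, +0.936941; +0.961981, +0.056196, +0.267271]
β = atan2(√(R₁₃²+R₂₃²), R₃₃) = 1.300237; α = atan2(R₂₃, R₁₃) mod 2π = 1.806664; γ = atan2(R₃₂, −R₃₁) mod 2π = 3.083242
Split into d^4_{2,3}(β=1.3002) × two z-phases.
c=cos(1.300237/2)=0.796012, s=sin(1.300237/2)=0.605281; N=√[720·2·5040·1]=2693.993318
Admissible k: 1..2 (factorial args all ≥0)
  k=1: (−1)^0·2693.9933/(720)·0.7960^7·0.6053^1 = +0.458626
  k=2: (−1)^1·2693.9933/(240)·0.7960^5·0.6053^3 = -0.795526
d^4_{2,3}(1.3002) = +0.458626 -0.795526 = -0.336900
Attach z-rotation phases: D = e^{-i(2)(1.8067)}·(-0.336900)·e^{-i(3)(3.0832)} = -0.322181+0.098492i

Re=-0.3222 Im=0.0985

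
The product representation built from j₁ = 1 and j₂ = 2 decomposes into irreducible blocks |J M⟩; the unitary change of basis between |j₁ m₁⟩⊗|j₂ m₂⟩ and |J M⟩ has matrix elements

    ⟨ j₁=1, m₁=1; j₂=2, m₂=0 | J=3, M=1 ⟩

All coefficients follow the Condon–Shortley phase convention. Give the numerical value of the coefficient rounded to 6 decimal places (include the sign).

triangle: 0!*2!*4!/7! = 48/5040
(j±m)!: 2!*0!*2!*2!*4!*2! = 384
prefactor² = (2J+1)*Δ*N² = 128/5
  k=0: +1/(0!*0!*0!*2!*2!*2!) = 1/8
Σ = 1/8  ⇒  CG² = 128/5*(1/8)² = 2/5
CG = +√(2/5) = +0.632456

+√(2/5) = +0.632456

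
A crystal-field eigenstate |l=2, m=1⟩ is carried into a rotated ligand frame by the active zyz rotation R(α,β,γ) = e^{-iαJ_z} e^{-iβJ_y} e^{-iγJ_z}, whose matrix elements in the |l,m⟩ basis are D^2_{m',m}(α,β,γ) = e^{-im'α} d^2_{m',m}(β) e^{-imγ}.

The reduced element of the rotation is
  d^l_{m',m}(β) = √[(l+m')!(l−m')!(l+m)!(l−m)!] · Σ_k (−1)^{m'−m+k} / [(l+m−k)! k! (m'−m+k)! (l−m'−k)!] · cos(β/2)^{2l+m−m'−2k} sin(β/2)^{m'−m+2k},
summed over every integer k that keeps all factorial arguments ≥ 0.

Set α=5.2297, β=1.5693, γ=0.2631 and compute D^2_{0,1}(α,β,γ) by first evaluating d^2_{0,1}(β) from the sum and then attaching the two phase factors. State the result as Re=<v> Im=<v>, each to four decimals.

Split into d^2_{0,1}(β=1.5693) × two z-phases.
Half-angle: c=0.707636, s=0.706578. N=√(2·2·6·1)=4.898979
The bounds max(0,m−m')=1 and min(l+m,l−m')=2 give 2 terms
  k=1: (−1)^0·4.8990/(2)·0.7076^3·0.7066^1 = +0.613288
  k=2: (−1)^1·4.8990/(2)·0.7076^1·0.7066^3 = -0.611455
d^2_{0,1}(1.5693) = +0.613288 -0.611455 = +0.001833
Attach z-rotation phases: D = e^{-i(0)(5.2297)}·(+0.001833)·e^{-i(1)(0.2631)} = +0.001770-0.000477i

Re=0.0018 Im=-0.0005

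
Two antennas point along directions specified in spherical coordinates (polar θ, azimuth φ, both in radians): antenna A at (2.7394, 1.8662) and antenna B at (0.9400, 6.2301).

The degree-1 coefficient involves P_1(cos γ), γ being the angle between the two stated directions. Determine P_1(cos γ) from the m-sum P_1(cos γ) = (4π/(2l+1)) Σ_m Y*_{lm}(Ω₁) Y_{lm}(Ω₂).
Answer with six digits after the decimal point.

Summing Y*_{l m}(θ₁,φ₁)·Y_{l m}(θ₂,φ₂) over m ∈ [−1, 1]; prefactor 4π/(2·1+1) = 4.188790:
  [-1]  conj(Y_{1,-1})(Ω₁) = (-0.039372, 0.129381) ; Y_{1,-1}(Ω₂) = (0.278614, 0.014804) ; Δ = (-0.012885, 0.035465)
  [+0]  conj(Y_{1,0})(Ω₁) = (-0.449614, -0.000000) ; Y_{1,0}(Ω₂) = (0.288172, 0.000000) ; Δ = (-0.129566, -0.000000)
  [+1]  conj(Y_{1,1})(Ω₁) = (0.039372, 0.129381) ; Y_{1,1}(Ω₂) = (-0.278614, 0.014804) ; Δ = (-0.012885, -0.035465)
Σ over m = (-0.155336, 0.000000); ×(4π/3) → (-0.650670, 0.000000). Real part: -0.650670

-0.650670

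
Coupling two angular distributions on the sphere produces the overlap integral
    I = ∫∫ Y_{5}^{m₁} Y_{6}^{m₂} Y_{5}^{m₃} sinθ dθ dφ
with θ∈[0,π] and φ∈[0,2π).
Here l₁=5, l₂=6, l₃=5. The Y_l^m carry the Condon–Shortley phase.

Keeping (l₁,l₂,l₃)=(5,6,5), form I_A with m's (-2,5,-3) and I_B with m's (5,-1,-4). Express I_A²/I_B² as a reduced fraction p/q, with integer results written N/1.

22/45

Shared (l₁,l₂,l₃)=(5,6,5): N and (l;000)² cancel in I_A²/I_B².
A: Δ = 6!·4!·6!/17! = 1/28588560; Racah Σ t=5..6: t=5:−1/345600 t=6:+1/518400 = -1/1036800; ⇒ 3j(5 6 5; -2 5 -3)² = 7/2210, sgn -1
B: Δ = 6!·4!·6!/17! = 1/28588560; Racah Σ t=0..0: t=0:+1/2073600 = 1/2073600; ⇒ 3j(5 6 5; 5 -1 -4)² = 63/9724, sgn -1
I_A²/I_B² = (7/2210)/(63/9724) = 22/45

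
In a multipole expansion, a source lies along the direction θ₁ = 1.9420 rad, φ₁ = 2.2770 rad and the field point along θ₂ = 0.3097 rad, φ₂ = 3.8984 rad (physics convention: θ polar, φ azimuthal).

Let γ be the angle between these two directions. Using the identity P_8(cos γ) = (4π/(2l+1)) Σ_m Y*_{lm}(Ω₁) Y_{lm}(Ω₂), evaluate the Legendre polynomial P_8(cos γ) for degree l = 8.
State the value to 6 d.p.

Expand P_8 via completeness: Σ_{m} conj(Y_{8,m}) at Ω₁ times Y_{8,m} at Ω₂ —
  m=-8: Y*=+0.236258-0.173550i  Y=+0.000037+0.000009i  product +0.000010-0.000004i
  m=-7: Y*=+0.444307+0.104517i  Y=-0.000265-0.000400i  product -0.000076-0.000205i
  m=-6: Y*=+0.109813+0.213443i  Y=-0.000649+0.003747i  product -0.000871+0.000273i
  m=-5: Y*=+0.080773-0.196823i  Y=+0.017294-0.012942i  product -0.001150-0.004449i
  m=-4: Y*=+0.314118-0.102973i  Y=-0.089602-0.010292i  product -0.029205+0.005994i
  m=-3: Y*=-0.055633-0.033942i  Y=+0.174495+0.207326i  product -0.002671-0.017457i
  m=-2: Y*=-0.052668-0.329737i  Y=+0.030829-0.538554i  product -0.179205+0.018199i
  m=-1: Y*=-0.000740+0.000867i  Y=-0.394644+0.372699i  product -0.000031-0.000618i
  m=+0: Y*=-0.329351-0.000000i  Y=-0.132065+0.000000i  product +0.043496+0.000000i
  m=+1: Y*=+0.000740+0.000867i  Y=+0.394644+0.372699i  product -0.000031+0.000618i
  m=+2: Y*=-0.052668+0.329737i  Y=+0.030829+0.538554i  product -0.179205-0.018199i
  m=+3: Y*=+0.055633-0.033942i  Y=-0.174495+0.207326i  product -0.002671+0.017457i
  m=+4: Y*=+0.314118+0.102973i  Y=-0.089602+0.010292i  product -0.029205-0.005994i
  m=+5: Y*=-0.080773-0.196823i  Y=-0.017294-0.012942i  product -0.001150+0.004449i
  m=+6: Y*=+0.109813-0.213443i  Y=-0.000649-0.003747i  product -0.000871-0.000273i
  m=+7: Y*=-0.444307+0.104517i  Y=+0.000265-0.000400i  product -0.000076+0.000205i
  m=+8: Y*=+0.236258+0.173550i  Y=+0.000037-0.000009i  product +0.000010+0.000004i
Accumulated sum -0.382903-0.000000i; after 4π/(2l+1) scaling, -0.283041-0.000000i ⇒ P_8 = -0.283041

-0.283041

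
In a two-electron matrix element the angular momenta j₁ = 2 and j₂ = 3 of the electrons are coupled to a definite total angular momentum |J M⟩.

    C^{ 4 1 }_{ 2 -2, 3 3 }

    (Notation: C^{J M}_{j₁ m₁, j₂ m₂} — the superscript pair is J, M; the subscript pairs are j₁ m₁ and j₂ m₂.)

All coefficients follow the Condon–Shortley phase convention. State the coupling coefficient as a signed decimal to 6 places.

-0.207020

√[9·1!3!5!/10! · 0!4!6!0!5!3!] = √(155520/7)
  +(−1)^1/∏(1,0,3,5,0,0)! = -1/720  (running -1/720)
⟨..|..⟩ = √(155520/7)·(-1/720) = -0.207020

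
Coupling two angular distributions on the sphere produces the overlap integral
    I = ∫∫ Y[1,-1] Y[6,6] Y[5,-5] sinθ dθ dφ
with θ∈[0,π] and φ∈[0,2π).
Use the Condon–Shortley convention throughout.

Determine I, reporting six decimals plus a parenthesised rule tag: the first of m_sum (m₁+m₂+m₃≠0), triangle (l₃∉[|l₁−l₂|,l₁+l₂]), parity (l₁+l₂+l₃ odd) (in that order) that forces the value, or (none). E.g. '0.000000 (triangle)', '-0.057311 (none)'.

0.331940 (none)

Checks pass: Σm=0; 12 even; l₃=5∈[5,7].
(2·1+1)(2·6+1)(2·5+1) = 429
Δ: 2! 0! 10! / 13! → 1/858
sum: t=1:−1/14400 = -1/14400
3j²(1 6 5; 0 0 0) = Δ·Π!·Σ² = 6/143  (sign +1)
sum: t=2:+1/7257600 = 1/7257600
3j²(1 6 5; -1 6 -5) = Δ·Π!·Σ² = 1/13  (sign +1)
combine: 4πI² = 429·6/143·1/13 = 18/13
take √, sign +1: I = 0.33194004
No selection rule forces the value: the integral is nonzero (none).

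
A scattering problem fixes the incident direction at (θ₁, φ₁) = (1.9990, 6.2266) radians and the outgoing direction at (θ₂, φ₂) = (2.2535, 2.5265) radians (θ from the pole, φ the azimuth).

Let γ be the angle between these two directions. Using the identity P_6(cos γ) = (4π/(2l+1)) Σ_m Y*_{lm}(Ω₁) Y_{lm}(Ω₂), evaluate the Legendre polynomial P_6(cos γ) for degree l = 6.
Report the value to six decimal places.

Term-by-term m-sum for l=6 (normalisation 4π/13 = 0.966644):
  m=-6: Y*=0.25818 - 0.09119j  Y=-0.08990 - 0.05499j  product -0.02822 - 0.00600j
  m=-5: Y*=-0.41573 + 0.12086j  Y=-0.29619 + 0.01962j  product 0.12076 - 0.04395j
  m=-4: Y*=0.21351 - 0.04917j  Y=-0.33929 + 0.27505j  product -0.05892 + 0.07541j
  m=-3: Y*=0.22145 - 0.03796j  Y=-0.07170 + 0.25464j  product -0.00621 + 0.05911j
  m=-2: Y*=-0.30063 + 0.03417j  Y=-0.06133 - 0.17305j  product 0.02435 + 0.04993j
  m=-1: Y*=-0.12561 + 0.00711j  Y=-0.28209 - 0.19930j  product 0.03685 + 0.02303j
  m=+0: Y*=0.31299 + 0.00000j  Y=0.09250 + 0.00000j  product 0.02895 + 0.00000j
  m=+1: Y*=0.12561 + 0.00711j  Y=0.28209 - 0.19930j  product 0.03685 - 0.02303j
  m=+2: Y*=-0.30063 - 0.03417j  Y=-0.06133 + 0.17305j  product 0.02435 - 0.04993j
  m=+3: Y*=-0.22145 - 0.03796j  Y=0.07170 + 0.25464j  product -0.00621 - 0.05911j
  m=+4: Y*=0.21351 + 0.04917j  Y=-0.33929 - 0.27505j  product -0.05892 - 0.07541j
  m=+5: Y*=0.41573 + 0.12086j  Y=0.29619 + 0.01962j  product 0.12076 + 0.04395j
  m=+6: Y*=0.25818 + 0.09119j  Y=-0.08990 + 0.05499j  product -0.02822 + 0.00600j
Total Σ_m = 0.20617 + 0.00000j. Multiply by 0.966644: 0.19930 + 0.00000j. P_6(cos γ) = 0.199297

0.199297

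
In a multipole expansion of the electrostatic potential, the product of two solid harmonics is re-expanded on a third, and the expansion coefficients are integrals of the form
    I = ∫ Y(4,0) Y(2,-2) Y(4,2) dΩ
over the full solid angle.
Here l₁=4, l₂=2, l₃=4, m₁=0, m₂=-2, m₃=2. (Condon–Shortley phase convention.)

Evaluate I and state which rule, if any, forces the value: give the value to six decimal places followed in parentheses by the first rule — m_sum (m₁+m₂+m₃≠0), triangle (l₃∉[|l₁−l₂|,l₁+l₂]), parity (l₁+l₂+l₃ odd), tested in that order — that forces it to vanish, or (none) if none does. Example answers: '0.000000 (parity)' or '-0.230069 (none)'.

m-sum 0 ✓  L=10 even ✓  2≤4≤6 ✓
Π(2lᵢ+1) = 9×5×9 = 405
triangle coeff Δ(4,2,4) = 1/13860
Σ_t [0,2]: t=0:+1/192 t=1:−1/36 t=2:+1/192 = -5/288
(3j)²=20/693 [(4 2 4; 0 0 0)], sign=-1
Σ_t [0,0]: t=0:+1/192 = 1/192
(3j)²=3/77 [(4 2 4; 0 -2 2)], sign=+1
⇒ 4πI² = 2700/5929
I = (-1)√(2700/5929/(4π)) = -0.19036462
No selection rule forces the value: the integral is nonzero (none).

-0.190365 (none)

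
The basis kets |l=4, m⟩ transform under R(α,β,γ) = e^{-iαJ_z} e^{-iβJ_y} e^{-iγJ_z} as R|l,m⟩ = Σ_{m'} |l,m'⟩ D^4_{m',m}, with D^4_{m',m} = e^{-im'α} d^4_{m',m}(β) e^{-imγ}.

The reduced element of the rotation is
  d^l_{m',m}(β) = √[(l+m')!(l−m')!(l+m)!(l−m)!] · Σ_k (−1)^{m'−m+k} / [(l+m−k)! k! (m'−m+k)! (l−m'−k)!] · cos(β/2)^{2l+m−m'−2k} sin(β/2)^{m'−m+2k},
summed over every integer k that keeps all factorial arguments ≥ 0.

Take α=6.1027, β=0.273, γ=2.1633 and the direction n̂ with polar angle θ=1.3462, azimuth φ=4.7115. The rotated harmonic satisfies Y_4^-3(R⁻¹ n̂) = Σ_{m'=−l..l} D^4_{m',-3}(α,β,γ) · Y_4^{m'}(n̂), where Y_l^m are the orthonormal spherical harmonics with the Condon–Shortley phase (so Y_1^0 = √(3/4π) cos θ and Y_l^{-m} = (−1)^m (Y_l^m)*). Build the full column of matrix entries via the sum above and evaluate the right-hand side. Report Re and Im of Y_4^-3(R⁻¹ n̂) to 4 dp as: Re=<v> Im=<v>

Re=-0.0377 Im=-0.2918

Need the full column D^4_{m',-3} for m'=−4..4 at α=6.1027, β=0.2730, γ=2.1633.
cos(β/2)=0.990698, sin(β/2)=0.136077
d^4_{-4,-3}: single k=1 term ⇒ +0.360511;  D = +0.313710-0.177635i
d^4_{-3,-3}: k∈[0..1] ⇒ +0.927965 -0.122550 = +0.805415;  D = +0.760711-0.264599i
d^4_{-2,-3}: k∈[0..1] ⇒ -0.476911 +0.026992 = -0.449918;  D = -0.444576+0.069128i
d^4_{-1,-3}: k∈[0..1] ⇒ +0.138959 -0.004369 = +0.134589;  D = +0.134543+0.003530i
d^4_{0,-3}: k∈[0..1] ⇒ -0.028453 +0.000537 = -0.027916;  D = -0.027321-0.005730i
d^4_{1,-3}: k∈[0..1] ⇒ +0.004369 -0.000049 = +0.004320;  D = +0.004000+0.001631i
d^4_{2,-3}: k∈[0..1] ⇒ -0.000509 +0.000003 = -0.000506;  D = -0.000427-0.000272i
d^4_{3,-3}: k∈[0..1] ⇒ +0.000044 -0.000000 = +0.000044;  D = +0.000032+0.000030i
d^4_{4,-3}: single k=0 term ⇒ -0.000002;  D = -0.000001-0.000002i
Y_4^{m'}(θ=1.3462,φ=4.7115) and Σ D·Y over m':
  (+0.3137-0.1776i)·(+0.3997+0.0014i)  (+0.7607-0.2646i)·(+0.0007-0.2583i)  (-0.4446+0.0691i)·(+0.2075+0.0004i)  (+0.1345+0.0035i)·(+0.0002-0.2725i)  (-0.0273-0.0057i)·(+0.1691+0.0000i)  (+0.0040+0.0016i)·(-0.0002-0.2725i)  (-0.0004-0.0003i)·(+0.2075-0.0004i)  (+0.0000+0.0000i)·(-0.0007-0.2583i)  (-0.0000-0.0000i)·(+0.3997-0.0014i)
Y_4^-3(R⁻¹ n̂) = -0.037725-0.291819i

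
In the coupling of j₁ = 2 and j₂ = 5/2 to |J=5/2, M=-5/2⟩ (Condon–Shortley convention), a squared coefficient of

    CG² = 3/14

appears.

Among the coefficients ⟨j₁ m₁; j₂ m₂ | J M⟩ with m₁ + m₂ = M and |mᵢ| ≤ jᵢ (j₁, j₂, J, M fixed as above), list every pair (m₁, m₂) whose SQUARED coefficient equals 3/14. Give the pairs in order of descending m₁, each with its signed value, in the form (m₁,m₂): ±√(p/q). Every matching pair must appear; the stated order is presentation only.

(-2,-1/2): +√(3/14)

Admissible pairs with m₁+m₂ = M = -5/2: (-2,-1/2), (-1,-3/2), (0,-5/2)
  (m₁,m₂)=(0,-5/2): CG² = 5/14, CG = +√(5/14)
  (m₁,m₂)=(-1,-3/2): CG² = 3/7, CG = −√(3/7)
  (m₁,m₂)=(-2,-1/2): CG² = 3/14, CG = +√(3/14)   ← matches the target
Pairs with CG² = 3/14: (-2,-1/2): +√(3/14)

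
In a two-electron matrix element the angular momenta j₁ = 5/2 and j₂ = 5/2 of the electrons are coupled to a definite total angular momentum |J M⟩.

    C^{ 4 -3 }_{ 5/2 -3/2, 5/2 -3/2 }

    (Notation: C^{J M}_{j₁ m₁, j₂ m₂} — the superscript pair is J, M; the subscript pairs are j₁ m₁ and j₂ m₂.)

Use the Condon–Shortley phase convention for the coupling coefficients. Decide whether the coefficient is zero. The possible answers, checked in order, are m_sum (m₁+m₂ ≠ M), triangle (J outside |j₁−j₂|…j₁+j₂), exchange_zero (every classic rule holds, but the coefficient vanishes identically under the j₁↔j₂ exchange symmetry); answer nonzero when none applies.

exchange_zero

m-sum: m₁+m₂ = -3/2+(-3/2) = -3, M = -3  ✓
triangle: |j₁−j₂| = 0 ≤ J = 4 ≤ j₁+j₂ = 5  ✓
exchange: j₁=j₂ and m₁=m₂, and (−1)^(j₁+j₂−J) = (−1)^1 = −1 forces ⟨j₁m₁;j₂m₂|JM⟩ = −⟨j₂m₂;j₁m₁|JM⟩ = −⟨j₁m₁;j₂m₂|JM⟩ ⇒ the coefficient vanishes identically
Racah sum check: Σ_k collapses to 0 ⇒ CG = 0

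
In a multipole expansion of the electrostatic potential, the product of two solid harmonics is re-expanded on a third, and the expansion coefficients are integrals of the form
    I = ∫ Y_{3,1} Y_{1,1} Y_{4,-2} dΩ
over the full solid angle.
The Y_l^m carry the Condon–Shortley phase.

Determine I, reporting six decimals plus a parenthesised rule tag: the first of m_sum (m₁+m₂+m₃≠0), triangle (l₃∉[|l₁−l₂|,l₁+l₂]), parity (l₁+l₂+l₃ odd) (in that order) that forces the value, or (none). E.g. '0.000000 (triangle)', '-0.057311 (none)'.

0.238414 (none)

Rules hold: Σm=0, L=8 even, 2≤4≤4.
N = 7·3·9 = 189
Δ = 0!·6!·2!/9! = 1/252
Racah Σ t=0..0: t=0:+1/36 = 1/36
⇒ 3j(3 1 4; 0 0 0)² = 4/63, sgn +1
Racah Σ t=0..0: t=0:+1/96 = 1/96
⇒ 3j(3 1 4; 1 1 -2)² = 5/84, sgn +1
4πI² = N·(3j₀)²·(3jₘ)² = 5/7
I = +1·√(0.714286/4π) = 0.23841361
No selection rule forces the value: the integral is nonzero (none).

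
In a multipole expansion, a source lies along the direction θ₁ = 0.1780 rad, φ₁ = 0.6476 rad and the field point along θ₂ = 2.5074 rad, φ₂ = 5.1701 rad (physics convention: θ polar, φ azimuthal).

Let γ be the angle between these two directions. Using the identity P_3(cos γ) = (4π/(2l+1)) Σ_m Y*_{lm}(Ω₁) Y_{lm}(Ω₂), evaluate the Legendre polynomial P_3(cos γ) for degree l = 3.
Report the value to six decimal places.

Summing Y*_{l m}(θ₁,φ₁)·Y_{l m}(θ₂,φ₂) over m ∈ [−3, 3]; prefactor 4π/(2·3+1) = 1.795196:
  m=-3: (-0.000842+0.002158i) × (-0.085105-0.017045i) = +0.000108-0.000169i  (running Σ = +0.000108-0.000169i)
  m=-2: (+0.008581+0.030344i) × (+0.176156-0.229155i) = +0.008465+0.003379i  (running Σ = +0.008573+0.003210i)
  m=-1: (+0.175395+0.132673i) × (+0.189934+0.385574i) = -0.017842+0.092827i  (running Σ = -0.009268+0.096036i)
  m=0: (+0.676988-0.000000i) × (-0.073517+0.000000i) = -0.049770+0.000000i  (running Σ = -0.059038+0.096036i)
  m=1: (-0.175395+0.132673i) × (-0.189934+0.385574i) = -0.017842-0.092827i  (running Σ = -0.076880+0.003210i)
  m=2: (+0.008581-0.030344i) × (+0.176156+0.229155i) = +0.008465-0.003379i  (running Σ = -0.068415-0.000169i)
  m=3: (+0.000842+0.002158i) × (+0.085105-0.017045i) = +0.000108+0.000169i  (running Σ = -0.068307-0.000000i)
Accumulated sum -0.068307-0.000000i; after 4π/(2l+1) scaling, -0.122624-0.000000i ⇒ P_3 = -0.122624

-0.122624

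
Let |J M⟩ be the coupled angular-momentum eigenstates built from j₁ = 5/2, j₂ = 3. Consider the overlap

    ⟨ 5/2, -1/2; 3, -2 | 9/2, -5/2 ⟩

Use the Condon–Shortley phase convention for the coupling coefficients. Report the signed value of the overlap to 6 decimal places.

+0.497468  (= +√(49/198))

√[10·1!4!5!/11! · 2!3!1!5!2!7!] = √(115200/11)
  +(−1)^0/∏(0,1,3,1,1,4)! = 1/144  (running 1/144)
  +(−1)^1/∏(1,0,2,0,2,5)! = -1/480  (running 7/1440)
⟨..|..⟩ = √(115200/11)·(7/1440) = +0.497468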